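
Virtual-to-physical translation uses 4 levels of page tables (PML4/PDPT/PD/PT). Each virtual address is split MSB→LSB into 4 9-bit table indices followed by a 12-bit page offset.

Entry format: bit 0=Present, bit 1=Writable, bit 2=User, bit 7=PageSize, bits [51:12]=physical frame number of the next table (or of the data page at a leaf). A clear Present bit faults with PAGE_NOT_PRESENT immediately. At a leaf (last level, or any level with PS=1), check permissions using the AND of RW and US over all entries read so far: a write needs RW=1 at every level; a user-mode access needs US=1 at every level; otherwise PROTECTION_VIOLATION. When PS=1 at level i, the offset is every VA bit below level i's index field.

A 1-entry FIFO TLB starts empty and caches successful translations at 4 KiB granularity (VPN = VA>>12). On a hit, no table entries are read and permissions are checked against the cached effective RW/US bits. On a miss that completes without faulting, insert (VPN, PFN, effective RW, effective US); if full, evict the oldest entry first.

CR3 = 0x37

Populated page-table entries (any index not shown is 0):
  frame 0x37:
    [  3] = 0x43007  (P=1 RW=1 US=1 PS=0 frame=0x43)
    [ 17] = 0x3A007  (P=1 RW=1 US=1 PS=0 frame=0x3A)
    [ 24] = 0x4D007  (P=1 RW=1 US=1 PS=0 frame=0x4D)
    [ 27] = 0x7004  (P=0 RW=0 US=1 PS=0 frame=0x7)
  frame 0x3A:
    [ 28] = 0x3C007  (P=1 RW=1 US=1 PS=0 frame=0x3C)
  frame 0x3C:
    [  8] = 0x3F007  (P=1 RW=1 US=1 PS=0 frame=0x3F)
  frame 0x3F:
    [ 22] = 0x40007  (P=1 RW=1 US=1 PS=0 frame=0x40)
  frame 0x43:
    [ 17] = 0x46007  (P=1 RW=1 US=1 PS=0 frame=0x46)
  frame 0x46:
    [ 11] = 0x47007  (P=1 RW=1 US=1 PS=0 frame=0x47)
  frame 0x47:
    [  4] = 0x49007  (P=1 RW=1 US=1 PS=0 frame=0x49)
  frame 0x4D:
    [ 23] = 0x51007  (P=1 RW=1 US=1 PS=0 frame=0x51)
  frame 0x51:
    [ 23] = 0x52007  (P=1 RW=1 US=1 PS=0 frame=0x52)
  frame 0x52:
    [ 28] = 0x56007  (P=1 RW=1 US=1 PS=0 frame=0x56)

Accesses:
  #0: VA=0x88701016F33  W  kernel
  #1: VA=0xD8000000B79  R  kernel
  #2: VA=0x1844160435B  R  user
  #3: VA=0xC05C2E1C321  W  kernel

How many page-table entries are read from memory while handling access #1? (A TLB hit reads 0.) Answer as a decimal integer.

Trace:
#0 VA=0x88701016F33 (w,kernel):
  L0 @0x37[17] → 0x3A007  P=1,RW=1,US=1,PS=0
  L1 @0x3A[28] → 0x3C007  P=1,RW=1,US=1,PS=0
  L2 @0x3C[8] → 0x3F007  P=1,RW=1,US=1,PS=0
  L3 @0x3F[22] → 0x40007  P=1,RW=1,US=1,PS=0
  ⇒ phys 0x40F33  [4 reads]
#1 VA=0xD8000000B79 (r,kernel):
  L0 @0x37[27] → 0x7004  P=0,RW=0,US=1,PS=0
  ⇒ fault: PAGE_NOT_PRESENT  — 1 lookups
#2 VA=0x1844160435B (r,user):
  L0 @0x37[3] → 0x43007  P=1,RW=1,US=1,PS=0
  L1 @0x43[17] → 0x46007  P=1,RW=1,US=1,PS=0
  L2 @0x46[11] → 0x47007  P=1,RW=1,US=1,PS=0
  L3 @0x47[4] → 0x49007  P=1,RW=1,US=1,PS=0
  ⇒ phys 0x4935B  [4 reads]
#3 VA=0xC05C2E1C321 (w,kernel):
  L0 @0x37[24] → 0x4D007  P=1,RW=1,US=1,PS=0
  L1 @0x4D[23] → 0x51007  P=1,RW=1,US=1,PS=0
  L2 @0x51[23] → 0x52007  P=1,RW=1,US=1,PS=0
  L3 @0x52[28] → 0x56007  P=1,RW=1,US=1,PS=0
  ⇒ phys 0x56321  [4 reads]

Entries read for #1: 1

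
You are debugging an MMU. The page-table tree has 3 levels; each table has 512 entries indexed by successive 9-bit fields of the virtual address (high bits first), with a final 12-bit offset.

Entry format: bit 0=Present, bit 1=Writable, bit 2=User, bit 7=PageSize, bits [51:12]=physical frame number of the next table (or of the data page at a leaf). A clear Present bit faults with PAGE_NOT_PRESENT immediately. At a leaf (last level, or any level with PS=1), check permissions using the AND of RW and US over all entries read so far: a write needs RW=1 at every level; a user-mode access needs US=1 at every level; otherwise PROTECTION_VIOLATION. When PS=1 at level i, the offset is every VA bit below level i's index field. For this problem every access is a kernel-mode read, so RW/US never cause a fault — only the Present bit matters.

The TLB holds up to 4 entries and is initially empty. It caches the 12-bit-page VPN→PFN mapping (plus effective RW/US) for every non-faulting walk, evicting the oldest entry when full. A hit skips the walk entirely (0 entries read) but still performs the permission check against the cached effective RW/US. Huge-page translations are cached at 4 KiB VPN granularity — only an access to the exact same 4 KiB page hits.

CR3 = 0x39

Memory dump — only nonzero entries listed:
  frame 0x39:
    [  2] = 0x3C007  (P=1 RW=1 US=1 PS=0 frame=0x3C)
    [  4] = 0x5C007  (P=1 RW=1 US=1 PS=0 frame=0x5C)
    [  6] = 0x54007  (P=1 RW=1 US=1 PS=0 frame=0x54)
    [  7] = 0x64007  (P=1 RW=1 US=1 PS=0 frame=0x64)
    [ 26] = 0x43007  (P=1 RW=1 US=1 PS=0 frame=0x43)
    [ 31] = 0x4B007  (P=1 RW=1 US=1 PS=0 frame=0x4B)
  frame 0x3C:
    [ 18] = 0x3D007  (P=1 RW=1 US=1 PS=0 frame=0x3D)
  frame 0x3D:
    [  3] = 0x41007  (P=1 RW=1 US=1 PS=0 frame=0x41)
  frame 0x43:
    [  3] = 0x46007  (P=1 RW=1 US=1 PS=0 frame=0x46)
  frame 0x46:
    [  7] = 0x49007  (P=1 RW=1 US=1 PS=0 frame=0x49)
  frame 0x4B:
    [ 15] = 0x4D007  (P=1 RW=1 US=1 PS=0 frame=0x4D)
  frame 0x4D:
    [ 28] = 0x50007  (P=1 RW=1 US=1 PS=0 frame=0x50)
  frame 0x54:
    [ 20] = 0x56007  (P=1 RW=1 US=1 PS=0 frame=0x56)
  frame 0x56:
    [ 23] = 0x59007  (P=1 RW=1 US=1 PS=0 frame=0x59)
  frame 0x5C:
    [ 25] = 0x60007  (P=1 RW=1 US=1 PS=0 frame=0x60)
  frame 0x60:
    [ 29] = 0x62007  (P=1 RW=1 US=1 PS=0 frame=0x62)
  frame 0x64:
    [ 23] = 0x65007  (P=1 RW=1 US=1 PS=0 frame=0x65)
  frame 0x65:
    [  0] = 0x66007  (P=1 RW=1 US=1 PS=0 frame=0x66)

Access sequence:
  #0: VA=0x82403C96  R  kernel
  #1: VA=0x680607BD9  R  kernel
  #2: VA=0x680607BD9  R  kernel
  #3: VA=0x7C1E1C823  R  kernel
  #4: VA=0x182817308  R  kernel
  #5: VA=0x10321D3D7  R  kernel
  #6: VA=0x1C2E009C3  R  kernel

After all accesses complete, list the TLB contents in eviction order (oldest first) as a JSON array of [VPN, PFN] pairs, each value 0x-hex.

Walk each access:
#0 VA=0x82403C96 (r,kernel):
  L0 @0x39[2] → 0x3C007  P=1,RW=1,US=1,PS=0
  L1 @0x3C[18] → 0x3D007  P=1,RW=1,US=1,PS=0
  L2 @0x3D[3] → 0x41007  P=1,RW=1,US=1,PS=0
  ⇒ phys 0x41C96  [3 reads]
#1 VA=0x680607BD9 (r,kernel):
  L0 @0x39[26] → 0x43007  P=1,RW=1,US=1,PS=0
  L1 @0x43[3] → 0x46007  P=1,RW=1,US=1,PS=0
  L2 @0x46[7] → 0x49007  P=1,RW=1,US=1,PS=0
  ⇒ phys 0x49BD9  [3 reads]
#2 VA=0x680607BD9 (r,kernel):
  TLB hit vpn=0x680607 → PA=0x49BD9
#3 VA=0x7C1E1C823 (r,kernel):
  L0 @0x39[31] → 0x4B007  P=1,RW=1,US=1,PS=0
  L1 @0x4B[15] → 0x4D007  P=1,RW=1,US=1,PS=0
  L2 @0x4D[28] → 0x50007  P=1,RW=1,US=1,PS=0
  ⇒ phys 0x50823  [3 reads]
#4 VA=0x182817308 (r,kernel):
  L0 @0x39[6] → 0x54007  P=1,RW=1,US=1,PS=0
  L1 @0x54[20] → 0x56007  P=1,RW=1,US=1,PS=0
  L2 @0x56[23] → 0x59007  P=1,RW=1,US=1,PS=0
  ⇒ phys 0x59308  [3 reads]
#5 VA=0x10321D3D7 (r,kernel):
  L0 @0x39[4] → 0x5C007  P=1,RW=1,US=1,PS=0
  L1 @0x5C[25] → 0x60007  P=1,RW=1,US=1,PS=0
  L2 @0x60[29] → 0x62007  P=1,RW=1,US=1,PS=0
  ⇒ phys 0x623D7  [3 reads]
#6 VA=0x1C2E009C3 (r,kernel):
  L0 @0x39[7] → 0x64007  P=1,RW=1,US=1,PS=0
  L1 @0x64[23] → 0x65007  P=1,RW=1,US=1,PS=0
  L2 @0x65[0] → 0x66007  P=1,RW=1,US=1,PS=0
  ⇒ phys 0x669C3  [3 reads]

TLB: [["0x7C1E1C", "0x50"], ["0x182817", "0x59"], ["0x10321D", "0x62"], ["0x1C2E00", "0x66"]]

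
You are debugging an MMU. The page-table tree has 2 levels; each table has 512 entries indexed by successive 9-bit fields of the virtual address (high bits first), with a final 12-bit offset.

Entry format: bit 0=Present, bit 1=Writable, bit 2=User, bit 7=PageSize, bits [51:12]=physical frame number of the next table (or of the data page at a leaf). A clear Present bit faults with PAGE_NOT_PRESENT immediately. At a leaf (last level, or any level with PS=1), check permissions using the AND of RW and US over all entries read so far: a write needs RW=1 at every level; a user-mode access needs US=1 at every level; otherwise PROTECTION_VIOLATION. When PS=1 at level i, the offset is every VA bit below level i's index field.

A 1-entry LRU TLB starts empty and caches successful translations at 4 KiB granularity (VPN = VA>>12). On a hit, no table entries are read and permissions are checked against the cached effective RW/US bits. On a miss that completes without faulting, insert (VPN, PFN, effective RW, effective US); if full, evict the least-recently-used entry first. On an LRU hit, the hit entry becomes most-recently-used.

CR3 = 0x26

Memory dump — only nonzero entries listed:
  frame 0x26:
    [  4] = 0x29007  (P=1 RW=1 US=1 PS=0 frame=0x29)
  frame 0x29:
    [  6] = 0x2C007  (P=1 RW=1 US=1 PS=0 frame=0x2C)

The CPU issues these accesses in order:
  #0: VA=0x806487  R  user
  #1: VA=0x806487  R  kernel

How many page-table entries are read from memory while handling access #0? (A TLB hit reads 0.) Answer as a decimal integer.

Per-access translation:
#0 VA=0x806487 (r,user):
  [0] read 0x26 idx=4: raw=0x29007 flags P=1 W=1 U=1 S=0
  [1] read 0x29 idx=6: raw=0x2C007 flags P=1 W=1 U=1 S=0
  ✓ 0x2C487  — 2 lookups
#1 VA=0x806487 (r,kernel):
  TLB hit vpn=0x806 → PA=0x2C487

Entries read for #0: 2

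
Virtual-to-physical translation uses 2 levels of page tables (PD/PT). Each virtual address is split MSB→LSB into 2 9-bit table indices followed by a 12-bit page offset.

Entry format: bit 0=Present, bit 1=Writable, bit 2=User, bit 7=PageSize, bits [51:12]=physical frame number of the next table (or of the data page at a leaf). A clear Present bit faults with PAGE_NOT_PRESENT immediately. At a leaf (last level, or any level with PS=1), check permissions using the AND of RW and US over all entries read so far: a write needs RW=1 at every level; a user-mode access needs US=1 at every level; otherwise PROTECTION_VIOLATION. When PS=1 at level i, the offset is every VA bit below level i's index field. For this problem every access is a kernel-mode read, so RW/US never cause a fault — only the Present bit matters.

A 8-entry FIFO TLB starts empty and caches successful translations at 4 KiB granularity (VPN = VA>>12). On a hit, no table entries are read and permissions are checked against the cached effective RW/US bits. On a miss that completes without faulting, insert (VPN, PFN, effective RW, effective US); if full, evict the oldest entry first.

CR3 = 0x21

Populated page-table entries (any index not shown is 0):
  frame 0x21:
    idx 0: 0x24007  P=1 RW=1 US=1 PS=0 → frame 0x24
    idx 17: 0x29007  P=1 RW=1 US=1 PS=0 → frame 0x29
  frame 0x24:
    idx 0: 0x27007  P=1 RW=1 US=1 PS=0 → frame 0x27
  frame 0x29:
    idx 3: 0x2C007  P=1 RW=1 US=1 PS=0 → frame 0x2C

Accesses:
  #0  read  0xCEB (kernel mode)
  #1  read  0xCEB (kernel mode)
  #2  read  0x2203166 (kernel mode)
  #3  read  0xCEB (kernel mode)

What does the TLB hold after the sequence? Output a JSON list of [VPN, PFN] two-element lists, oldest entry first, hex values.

Trace:
#0 VA=0xCEB (r,kernel):
  lvl0: tbl 0x21, slot 0 ⇒ 0x24007 (P1/RW1/US1/PS0)
  lvl1: tbl 0x24, slot 0 ⇒ 0x27007 (P1/RW1/US1/PS0)
  ⇒ phys 0x27CEB  [2 reads]
#1 VA=0xCEB (r,kernel):
  TLB hit vpn=0x0 → PA=0x27CEB
#2 VA=0x2203166 (r,kernel):
  lvl0: tbl 0x21, slot 17 ⇒ 0x29007 (P1/RW1/US1/PS0)
  lvl1: tbl 0x29, slot 3 ⇒ 0x2C007 (P1/RW1/US1/PS0)
  ⇒ phys 0x2C166  [2 reads]
#3 VA=0xCEB (r,kernel):
  TLB hit vpn=0x0 → PA=0x27CEB

TLB: [["0x0", "0x27"], ["0x2203", "0x2C"]]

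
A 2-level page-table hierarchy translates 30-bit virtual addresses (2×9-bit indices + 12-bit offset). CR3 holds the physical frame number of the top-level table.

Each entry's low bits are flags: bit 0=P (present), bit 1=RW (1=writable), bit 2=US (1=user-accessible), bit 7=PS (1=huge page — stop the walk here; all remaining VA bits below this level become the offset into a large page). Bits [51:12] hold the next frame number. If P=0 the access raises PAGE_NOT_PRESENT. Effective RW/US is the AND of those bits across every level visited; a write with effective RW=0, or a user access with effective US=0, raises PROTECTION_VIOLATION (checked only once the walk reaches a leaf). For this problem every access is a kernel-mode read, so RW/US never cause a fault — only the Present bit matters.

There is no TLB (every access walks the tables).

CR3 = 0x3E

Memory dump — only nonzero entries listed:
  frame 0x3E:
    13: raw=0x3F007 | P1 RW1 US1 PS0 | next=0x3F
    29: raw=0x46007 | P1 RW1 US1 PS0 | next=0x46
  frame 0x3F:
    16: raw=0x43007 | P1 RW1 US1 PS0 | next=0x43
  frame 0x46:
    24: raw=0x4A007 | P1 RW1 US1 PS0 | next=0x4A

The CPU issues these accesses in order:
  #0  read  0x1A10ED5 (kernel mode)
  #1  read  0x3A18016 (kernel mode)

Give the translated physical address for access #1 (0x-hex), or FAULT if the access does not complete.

Trace:
#0 VA=0x1A10ED5 (r,kernel):
  lvl0: tbl 0x3E, slot 13 ⇒ 0x3F007 (P1/RW1/US1/PS0)
  lvl1: tbl 0x3F, slot 16 ⇒ 0x43007 (P1/RW1/US1/PS0)
  ⇒ phys 0x43ED5  [2 reads]
#1 VA=0x3A18016 (r,kernel):
  lvl0: tbl 0x3E, slot 29 ⇒ 0x46007 (P1/RW1/US1/PS0)
  lvl1: tbl 0x46, slot 24 ⇒ 0x4A007 (P1/RW1/US1/PS0)
  ⇒ phys 0x4A016  [2 reads]

Access #1 PA: 0x4A016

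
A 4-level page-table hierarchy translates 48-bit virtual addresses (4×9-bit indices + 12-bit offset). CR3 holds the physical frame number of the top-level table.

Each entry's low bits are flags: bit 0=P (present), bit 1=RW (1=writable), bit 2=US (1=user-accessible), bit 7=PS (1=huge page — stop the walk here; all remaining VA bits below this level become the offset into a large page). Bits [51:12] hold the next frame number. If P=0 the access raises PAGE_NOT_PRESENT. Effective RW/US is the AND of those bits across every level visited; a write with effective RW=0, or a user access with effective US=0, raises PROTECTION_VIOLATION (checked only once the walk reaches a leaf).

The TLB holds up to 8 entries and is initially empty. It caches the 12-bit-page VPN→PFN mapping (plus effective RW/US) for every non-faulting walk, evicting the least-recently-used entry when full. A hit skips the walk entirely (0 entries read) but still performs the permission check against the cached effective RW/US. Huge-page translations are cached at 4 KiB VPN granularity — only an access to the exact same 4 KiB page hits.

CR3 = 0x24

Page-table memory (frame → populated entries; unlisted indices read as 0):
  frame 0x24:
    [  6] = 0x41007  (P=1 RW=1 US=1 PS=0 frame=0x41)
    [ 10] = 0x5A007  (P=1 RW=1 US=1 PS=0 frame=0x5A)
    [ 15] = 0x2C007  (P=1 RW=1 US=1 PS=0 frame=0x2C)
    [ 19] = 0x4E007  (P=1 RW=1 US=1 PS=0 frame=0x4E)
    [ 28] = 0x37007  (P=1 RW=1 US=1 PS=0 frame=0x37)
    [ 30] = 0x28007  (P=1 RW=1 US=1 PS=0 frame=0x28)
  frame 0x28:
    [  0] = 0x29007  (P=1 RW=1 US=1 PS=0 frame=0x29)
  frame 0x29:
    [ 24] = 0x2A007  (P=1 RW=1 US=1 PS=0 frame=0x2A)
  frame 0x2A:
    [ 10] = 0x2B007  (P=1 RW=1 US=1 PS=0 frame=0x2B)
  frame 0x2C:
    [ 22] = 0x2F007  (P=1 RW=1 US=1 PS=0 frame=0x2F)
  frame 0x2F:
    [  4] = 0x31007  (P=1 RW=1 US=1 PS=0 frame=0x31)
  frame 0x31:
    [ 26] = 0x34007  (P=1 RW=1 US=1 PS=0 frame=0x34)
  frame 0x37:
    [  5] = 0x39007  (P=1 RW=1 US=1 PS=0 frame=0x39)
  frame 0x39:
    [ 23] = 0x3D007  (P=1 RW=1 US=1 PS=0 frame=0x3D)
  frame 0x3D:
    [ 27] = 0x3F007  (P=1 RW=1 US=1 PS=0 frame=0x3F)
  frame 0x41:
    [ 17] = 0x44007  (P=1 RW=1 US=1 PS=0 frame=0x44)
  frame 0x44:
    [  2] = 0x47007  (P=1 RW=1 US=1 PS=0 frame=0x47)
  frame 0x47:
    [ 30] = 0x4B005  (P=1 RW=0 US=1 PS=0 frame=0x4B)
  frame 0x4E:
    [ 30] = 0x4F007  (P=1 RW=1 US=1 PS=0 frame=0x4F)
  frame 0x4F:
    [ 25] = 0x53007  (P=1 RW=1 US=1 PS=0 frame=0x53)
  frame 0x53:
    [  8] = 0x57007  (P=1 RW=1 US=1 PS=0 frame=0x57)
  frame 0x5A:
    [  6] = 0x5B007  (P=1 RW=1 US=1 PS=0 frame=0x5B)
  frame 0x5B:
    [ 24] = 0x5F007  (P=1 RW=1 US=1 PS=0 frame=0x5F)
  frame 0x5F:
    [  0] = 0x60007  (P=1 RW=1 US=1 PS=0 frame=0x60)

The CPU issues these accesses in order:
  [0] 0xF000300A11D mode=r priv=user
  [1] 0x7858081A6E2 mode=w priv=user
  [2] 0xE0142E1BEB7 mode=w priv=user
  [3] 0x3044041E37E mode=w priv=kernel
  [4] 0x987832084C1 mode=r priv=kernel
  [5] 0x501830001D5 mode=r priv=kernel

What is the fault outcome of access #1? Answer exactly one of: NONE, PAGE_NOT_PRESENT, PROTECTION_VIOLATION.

Walk each access:
#0 VA=0xF000300A11D (r,user):
  lvl0: tbl 0x24, slot 30 ⇒ 0x28007 (P1/RW1/US1/PS0)
  lvl1: tbl 0x28, slot 0 ⇒ 0x29007 (P1/RW1/US1/PS0)
  lvl2: tbl 0x29, slot 24 ⇒ 0x2A007 (P1/RW1/US1/PS0)
  lvl3: tbl 0x2A, slot 10 ⇒ 0x2B007 (P1/RW1/US1/PS0)
  ✓ 0x2B11D  — 4 lookups
#1 VA=0x7858081A6E2 (w,user):
  lvl0: tbl 0x24, slot 15 ⇒ 0x2C007 (P1/RW1/US1/PS0)
  lvl1: tbl 0x2C, slot 22 ⇒ 0x2F007 (P1/RW1/US1/PS0)
  lvl2: tbl 0x2F, slot 4 ⇒ 0x31007 (P1/RW1/US1/PS0)
  lvl3: tbl 0x31, slot 26 ⇒ 0x34007 (P1/RW1/US1/PS0)
  ✓ 0x346E2  — 4 lookups
#2 VA=0xE0142E1BEB7 (w,user):
  lvl0: tbl 0x24, slot 28 ⇒ 0x37007 (P1/RW1/US1/PS0)
  lvl1: tbl 0x37, slot 5 ⇒ 0x39007 (P1/RW1/US1/PS0)
  lvl2: tbl 0x39, slot 23 ⇒ 0x3D007 (P1/RW1/US1/PS0)
  lvl3: tbl 0x3D, slot 27 ⇒ 0x3F007 (P1/RW1/US1/PS0)
  ✓ 0x3FEB7  — 4 lookups
#3 VA=0x3044041E37E (w,kernel):
  lvl0: tbl 0x24, slot 6 ⇒ 0x41007 (P1/RW1/US1/PS0)
  lvl1: tbl 0x41, slot 17 ⇒ 0x44007 (P1/RW1/US1/PS0)
  lvl2: tbl 0x44, slot 2 ⇒ 0x47007 (P1/RW1/US1/PS0)
  lvl3: tbl 0x47, slot 30 ⇒ 0x4B005 (P1/RW0/US1/PS0)
  ⇒ fault: PROTECTION_VIOLATION  — 4 lookups
#4 VA=0x987832084C1 (r,kernel):
  lvl0: tbl 0x24, slot 19 ⇒ 0x4E007 (P1/RW1/US1/PS0)
  lvl1: tbl 0x4E, slot 30 ⇒ 0x4F007 (P1/RW1/US1/PS0)
  lvl2: tbl 0x4F, slot 25 ⇒ 0x53007 (P1/RW1/US1/PS0)
  lvl3: tbl 0x53, slot 8 ⇒ 0x57007 (P1/RW1/US1/PS0)
  ✓ 0x574C1  — 4 lookups
#5 VA=0x501830001D5 (r,kernel):
  lvl0: tbl 0x24, slot 10 ⇒ 0x5A007 (P1/RW1/US1/PS0)
  lvl1: tbl 0x5A, slot 6 ⇒ 0x5B007 (P1/RW1/US1/PS0)
  lvl2: tbl 0x5B, slot 24 ⇒ 0x5F007 (P1/RW1/US1/PS0)
  lvl3: tbl 0x5F, slot 0 ⇒ 0x60007 (P1/RW1/US1/PS0)
  ✓ 0x601D5  — 4 lookups

Access #1 fault: NONE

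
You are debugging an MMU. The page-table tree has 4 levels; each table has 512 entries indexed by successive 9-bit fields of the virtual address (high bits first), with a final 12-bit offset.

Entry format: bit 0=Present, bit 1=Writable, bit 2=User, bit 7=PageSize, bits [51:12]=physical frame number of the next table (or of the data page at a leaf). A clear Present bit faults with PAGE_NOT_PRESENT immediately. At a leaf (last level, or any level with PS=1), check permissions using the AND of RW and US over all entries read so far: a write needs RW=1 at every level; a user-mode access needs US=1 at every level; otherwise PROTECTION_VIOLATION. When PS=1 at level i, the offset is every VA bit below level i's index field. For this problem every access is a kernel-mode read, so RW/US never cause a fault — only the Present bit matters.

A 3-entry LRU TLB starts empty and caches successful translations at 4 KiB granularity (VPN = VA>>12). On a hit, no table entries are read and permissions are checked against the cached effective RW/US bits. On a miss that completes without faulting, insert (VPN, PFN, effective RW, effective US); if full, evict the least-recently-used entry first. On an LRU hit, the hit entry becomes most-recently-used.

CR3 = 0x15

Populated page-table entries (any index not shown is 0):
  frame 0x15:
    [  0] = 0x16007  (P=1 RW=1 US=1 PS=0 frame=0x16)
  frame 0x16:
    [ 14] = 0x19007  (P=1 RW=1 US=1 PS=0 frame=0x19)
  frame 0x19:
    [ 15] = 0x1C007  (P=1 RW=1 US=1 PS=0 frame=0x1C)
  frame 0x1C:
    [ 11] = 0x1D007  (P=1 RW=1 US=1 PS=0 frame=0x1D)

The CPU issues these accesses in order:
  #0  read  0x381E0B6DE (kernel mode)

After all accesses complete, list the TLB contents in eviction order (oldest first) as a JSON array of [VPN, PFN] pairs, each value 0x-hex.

Walk each access:
#0 VA=0x381E0B6DE (r,kernel):
  L0 @0x15[0] → 0x16007  P=1,RW=1,US=1,PS=0
  L1 @0x16[14] → 0x19007  P=1,RW=1,US=1,PS=0
  L2 @0x19[15] → 0x1C007  P=1,RW=1,US=1,PS=0
  L3 @0x1C[11] → 0x1D007  P=1,RW=1,US=1,PS=0
  ✓ 0x1D6DE  — 4 lookups

TLB: [["0x381E0B", "0x1D"]]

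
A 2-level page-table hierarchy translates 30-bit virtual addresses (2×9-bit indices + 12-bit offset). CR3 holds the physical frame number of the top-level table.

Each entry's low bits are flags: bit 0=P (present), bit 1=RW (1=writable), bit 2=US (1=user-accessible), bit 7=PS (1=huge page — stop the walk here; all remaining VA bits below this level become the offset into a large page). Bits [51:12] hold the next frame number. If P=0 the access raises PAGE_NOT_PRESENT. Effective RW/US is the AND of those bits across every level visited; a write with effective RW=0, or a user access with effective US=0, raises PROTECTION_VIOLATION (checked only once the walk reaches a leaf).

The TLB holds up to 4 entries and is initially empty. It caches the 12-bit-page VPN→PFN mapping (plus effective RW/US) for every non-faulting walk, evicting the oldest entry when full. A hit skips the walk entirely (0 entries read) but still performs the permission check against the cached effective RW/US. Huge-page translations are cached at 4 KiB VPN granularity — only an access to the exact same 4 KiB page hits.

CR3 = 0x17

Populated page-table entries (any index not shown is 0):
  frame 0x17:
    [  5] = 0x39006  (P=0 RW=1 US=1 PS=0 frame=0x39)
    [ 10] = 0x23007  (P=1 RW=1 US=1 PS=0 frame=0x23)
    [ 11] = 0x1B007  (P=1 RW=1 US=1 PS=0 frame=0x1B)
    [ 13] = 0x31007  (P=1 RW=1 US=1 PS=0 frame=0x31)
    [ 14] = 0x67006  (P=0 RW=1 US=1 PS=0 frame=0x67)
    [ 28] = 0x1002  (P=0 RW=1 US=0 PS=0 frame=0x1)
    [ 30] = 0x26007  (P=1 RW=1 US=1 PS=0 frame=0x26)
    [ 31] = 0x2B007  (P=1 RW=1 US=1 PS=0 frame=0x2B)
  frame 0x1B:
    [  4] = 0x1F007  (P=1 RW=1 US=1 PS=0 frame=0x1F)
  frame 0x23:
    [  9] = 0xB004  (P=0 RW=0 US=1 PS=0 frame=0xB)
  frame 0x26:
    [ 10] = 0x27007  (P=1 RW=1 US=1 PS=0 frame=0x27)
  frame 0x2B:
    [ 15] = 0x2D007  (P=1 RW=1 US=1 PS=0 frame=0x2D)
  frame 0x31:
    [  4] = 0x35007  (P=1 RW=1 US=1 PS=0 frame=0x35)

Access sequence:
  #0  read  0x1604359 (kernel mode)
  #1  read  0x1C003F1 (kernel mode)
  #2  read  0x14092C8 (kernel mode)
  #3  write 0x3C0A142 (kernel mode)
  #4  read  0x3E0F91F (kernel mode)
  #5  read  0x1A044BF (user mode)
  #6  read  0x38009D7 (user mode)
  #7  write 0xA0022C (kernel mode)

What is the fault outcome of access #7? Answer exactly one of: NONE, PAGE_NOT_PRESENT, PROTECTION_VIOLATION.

Walk each access:
#0 VA=0x1604359 (r,kernel):
  L0 @0x17[11] → 0x1B007  P=1,RW=1,US=1,PS=0
  L1 @0x1B[4] → 0x1F007  P=1,RW=1,US=1,PS=0
  → PA=0x1F359  (2 entries read)
#1 VA=0x1C003F1 (r,kernel):
  L0 @0x17[14] → 0x67006  P=0,RW=1,US=1,PS=0
  ✗ PAGE_NOT_PRESENT  [1 reads]
#2 VA=0x14092C8 (r,kernel):
  L0 @0x17[10] → 0x23007  P=1,RW=1,US=1,PS=0
  L1 @0x23[9] → 0xB004  P=0,RW=0,US=1,PS=0
  ✗ PAGE_NOT_PRESENT  [2 reads]
#3 VA=0x3C0A142 (w,kernel):
  L0 @0x17[30] → 0x26007  P=1,RW=1,US=1,PS=0
  L1 @0x26[10] → 0x27007  P=1,RW=1,US=1,PS=0
  → PA=0x27142  (2 entries read)
#4 VA=0x3E0F91F (r,kernel):
  L0 @0x17[31] → 0x2B007  P=1,RW=1,US=1,PS=0
  L1 @0x2B[15] → 0x2D007  P=1,RW=1,US=1,PS=0
  → PA=0x2D91F  (2 entries read)
#5 VA=0x1A044BF (r,user):
  L0 @0x17[13] → 0x31007  P=1,RW=1,US=1,PS=0
  L1 @0x31[4] → 0x35007  P=1,RW=1,US=1,PS=0
  → PA=0x354BF  (2 entries read)
#6 VA=0x38009D7 (r,user):
  L0 @0x17[28] → 0x1002  P=0,RW=1,US=0,PS=0
  ✗ PAGE_NOT_PRESENT  [1 reads]
#7 VA=0xA0022C (w,kernel):
  L0 @0x17[5] → 0x39006  P=0,RW=1,US=1,PS=0
  ✗ PAGE_NOT_PRESENT  [1 reads]

Access #7 fault: PAGE_NOT_PRESENT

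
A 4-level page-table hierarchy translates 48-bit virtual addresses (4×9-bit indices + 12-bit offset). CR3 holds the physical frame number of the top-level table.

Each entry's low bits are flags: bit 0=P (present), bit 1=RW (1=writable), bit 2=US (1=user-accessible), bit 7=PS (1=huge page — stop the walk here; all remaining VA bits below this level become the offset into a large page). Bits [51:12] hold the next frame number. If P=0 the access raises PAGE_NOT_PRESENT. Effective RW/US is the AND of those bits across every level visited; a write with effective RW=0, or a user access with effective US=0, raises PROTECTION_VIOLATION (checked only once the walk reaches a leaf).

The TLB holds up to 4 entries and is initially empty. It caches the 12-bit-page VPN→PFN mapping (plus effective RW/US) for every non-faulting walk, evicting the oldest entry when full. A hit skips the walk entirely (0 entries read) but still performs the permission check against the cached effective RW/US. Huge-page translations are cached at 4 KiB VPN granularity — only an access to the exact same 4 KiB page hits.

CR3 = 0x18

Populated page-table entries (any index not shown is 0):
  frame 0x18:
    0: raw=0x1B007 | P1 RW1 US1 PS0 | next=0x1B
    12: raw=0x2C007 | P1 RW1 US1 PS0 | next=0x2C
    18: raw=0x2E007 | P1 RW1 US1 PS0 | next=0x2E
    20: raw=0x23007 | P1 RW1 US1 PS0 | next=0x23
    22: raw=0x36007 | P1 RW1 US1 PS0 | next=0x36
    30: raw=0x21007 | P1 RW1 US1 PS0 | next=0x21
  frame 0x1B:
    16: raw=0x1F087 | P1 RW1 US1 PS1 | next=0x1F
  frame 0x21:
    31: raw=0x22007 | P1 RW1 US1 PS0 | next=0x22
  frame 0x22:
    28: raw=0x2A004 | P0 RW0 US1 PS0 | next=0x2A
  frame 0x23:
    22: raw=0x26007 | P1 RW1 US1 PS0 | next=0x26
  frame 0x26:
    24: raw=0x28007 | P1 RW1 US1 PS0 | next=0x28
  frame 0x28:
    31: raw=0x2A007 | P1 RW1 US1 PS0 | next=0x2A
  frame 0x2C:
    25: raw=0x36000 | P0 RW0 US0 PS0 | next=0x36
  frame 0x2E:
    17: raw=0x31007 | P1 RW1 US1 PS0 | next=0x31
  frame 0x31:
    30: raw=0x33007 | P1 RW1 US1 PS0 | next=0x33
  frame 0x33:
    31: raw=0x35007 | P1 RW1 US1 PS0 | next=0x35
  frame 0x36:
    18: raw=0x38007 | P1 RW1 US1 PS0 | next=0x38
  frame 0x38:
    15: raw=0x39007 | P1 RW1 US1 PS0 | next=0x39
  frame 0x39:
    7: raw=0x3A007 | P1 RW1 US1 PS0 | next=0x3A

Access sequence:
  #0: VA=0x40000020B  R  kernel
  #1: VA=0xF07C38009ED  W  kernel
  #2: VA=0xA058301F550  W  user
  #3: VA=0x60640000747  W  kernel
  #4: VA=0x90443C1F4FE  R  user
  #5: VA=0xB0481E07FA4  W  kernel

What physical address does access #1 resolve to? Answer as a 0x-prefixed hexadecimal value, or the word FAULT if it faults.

Walk each access:
#0 VA=0x40000020B (r,kernel):
  L0: frame=0x18 idx=0 entry=0x1B007 [P=1 RW=1 US=1 PS=0]
  L1: frame=0x1B idx=16 entry=0x1F087 [P=1 RW=1 US=1 PS=1]
  ✓ 0x1F20B (huge @L1)  — 2 lookups
#1 VA=0xF07C38009ED (w,kernel):
  L0: frame=0x18 idx=30 entry=0x21007 [P=1 RW=1 US=1 PS=0]
  L1: frame=0x21 idx=31 entry=0x22007 [P=1 RW=1 US=1 PS=0]
  L2: frame=0x22 idx=28 entry=0x2A004 [P=0 RW=0 US=1 PS=0]
  ✗ PAGE_NOT_PRESENT  [3 reads]
#2 VA=0xA058301F550 (w,user):
  L0: frame=0x18 idx=20 entry=0x23007 [P=1 RW=1 US=1 PS=0]
  L1: frame=0x23 idx=22 entry=0x26007 [P=1 RW=1 US=1 PS=0]
  L2: frame=0x26 idx=24 entry=0x28007 [P=1 RW=1 US=1 PS=0]
  L3: frame=0x28 idx=31 entry=0x2A007 [P=1 RW=1 US=1 PS=0]
  ✓ 0x2A550  — 4 lookups
#3 VA=0x60640000747 (w,kernel):
  L0: frame=0x18 idx=12 entry=0x2C007 [P=1 RW=1 US=1 PS=0]
  L1: frame=0x2C idx=25 entry=0x36000 [P=0 RW=0 US=0 PS=0]
  ✗ PAGE_NOT_PRESENT  [2 reads]
#4 VA=0x90443C1F4FE (r,user):
  L0: frame=0x18 idx=18 entry=0x2E007 [P=1 RW=1 US=1 PS=0]
  L1: frame=0x2E idx=17 entry=0x31007 [P=1 RW=1 US=1 PS=0]
  L2: frame=0x31 idx=30 entry=0x33007 [P=1 RW=1 US=1 PS=0]
  L3: frame=0x33 idx=31 entry=0x35007 [P=1 RW=1 US=1 PS=0]
  ✓ 0x354FE  — 4 lookups
#5 VA=0xB0481E07FA4 (w,kernel):
  L0: frame=0x18 idx=22 entry=0x36007 [P=1 RW=1 US=1 PS=0]
  L1: frame=0x36 idx=18 entry=0x38007 [P=1 RW=1 US=1 PS=0]
  L2: frame=0x38 idx=15 entry=0x39007 [P=1 RW=1 US=1 PS=0]
  L3: frame=0x39 idx=7 entry=0x3A007 [P=1 RW=1 US=1 PS=0]
  ✓ 0x3AFA4  — 4 lookups

Access #1 PA: FAULT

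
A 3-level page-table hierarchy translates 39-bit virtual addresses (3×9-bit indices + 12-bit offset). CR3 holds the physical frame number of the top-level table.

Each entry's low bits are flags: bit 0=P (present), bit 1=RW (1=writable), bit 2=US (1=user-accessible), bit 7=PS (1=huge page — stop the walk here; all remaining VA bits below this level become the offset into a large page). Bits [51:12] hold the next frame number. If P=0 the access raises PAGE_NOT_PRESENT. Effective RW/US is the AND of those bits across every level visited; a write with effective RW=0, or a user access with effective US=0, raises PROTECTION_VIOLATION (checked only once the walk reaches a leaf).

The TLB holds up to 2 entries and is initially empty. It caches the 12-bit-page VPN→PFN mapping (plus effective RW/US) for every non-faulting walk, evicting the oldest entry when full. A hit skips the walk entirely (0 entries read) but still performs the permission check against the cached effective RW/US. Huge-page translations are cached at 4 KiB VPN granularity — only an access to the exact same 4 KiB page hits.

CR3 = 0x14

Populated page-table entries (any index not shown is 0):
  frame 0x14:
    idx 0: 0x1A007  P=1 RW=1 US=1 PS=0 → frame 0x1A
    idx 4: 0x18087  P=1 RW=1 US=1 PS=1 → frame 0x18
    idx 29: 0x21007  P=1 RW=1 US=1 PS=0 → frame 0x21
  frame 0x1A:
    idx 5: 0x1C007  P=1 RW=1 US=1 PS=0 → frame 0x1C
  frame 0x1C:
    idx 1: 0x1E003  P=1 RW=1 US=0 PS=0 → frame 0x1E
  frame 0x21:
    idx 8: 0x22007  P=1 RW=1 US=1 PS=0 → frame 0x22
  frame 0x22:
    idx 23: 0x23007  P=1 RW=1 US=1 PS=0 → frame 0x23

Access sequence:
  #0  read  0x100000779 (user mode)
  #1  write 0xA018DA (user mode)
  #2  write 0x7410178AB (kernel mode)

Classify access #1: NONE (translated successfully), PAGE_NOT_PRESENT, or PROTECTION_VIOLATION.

Trace:
#0 VA=0x100000779 (r,user):
  [0] read 0x14 idx=4: raw=0x18087 flags P=1 W=1 U=1 S=1
  ⇒ phys 0x18779 (huge @L0)  [1 reads]
#1 VA=0xA018DA (w,user):
  [0] read 0x14 idx=0: raw=0x1A007 flags P=1 W=1 U=1 S=0
  [1] read 0x1A idx=5: raw=0x1C007 flags P=1 W=1 U=1 S=0
  [2] read 0x1C idx=1: raw=0x1E003 flags P=1 W=1 U=0 S=0
  → PROTECTION_VIOLATION  (3 entries read)
#2 VA=0x7410178AB (w,kernel):
  [0] read 0x14 idx=29: raw=0x21007 flags P=1 W=1 U=1 S=0
  [1] read 0x21 idx=8: raw=0x22007 flags P=1 W=1 U=1 S=0
  [2] read 0x22 idx=23: raw=0x23007 flags P=1 W=1 U=1 S=0
  ⇒ phys 0x238AB  [3 reads]

Access #1 fault: PROTECTION_VIOLATION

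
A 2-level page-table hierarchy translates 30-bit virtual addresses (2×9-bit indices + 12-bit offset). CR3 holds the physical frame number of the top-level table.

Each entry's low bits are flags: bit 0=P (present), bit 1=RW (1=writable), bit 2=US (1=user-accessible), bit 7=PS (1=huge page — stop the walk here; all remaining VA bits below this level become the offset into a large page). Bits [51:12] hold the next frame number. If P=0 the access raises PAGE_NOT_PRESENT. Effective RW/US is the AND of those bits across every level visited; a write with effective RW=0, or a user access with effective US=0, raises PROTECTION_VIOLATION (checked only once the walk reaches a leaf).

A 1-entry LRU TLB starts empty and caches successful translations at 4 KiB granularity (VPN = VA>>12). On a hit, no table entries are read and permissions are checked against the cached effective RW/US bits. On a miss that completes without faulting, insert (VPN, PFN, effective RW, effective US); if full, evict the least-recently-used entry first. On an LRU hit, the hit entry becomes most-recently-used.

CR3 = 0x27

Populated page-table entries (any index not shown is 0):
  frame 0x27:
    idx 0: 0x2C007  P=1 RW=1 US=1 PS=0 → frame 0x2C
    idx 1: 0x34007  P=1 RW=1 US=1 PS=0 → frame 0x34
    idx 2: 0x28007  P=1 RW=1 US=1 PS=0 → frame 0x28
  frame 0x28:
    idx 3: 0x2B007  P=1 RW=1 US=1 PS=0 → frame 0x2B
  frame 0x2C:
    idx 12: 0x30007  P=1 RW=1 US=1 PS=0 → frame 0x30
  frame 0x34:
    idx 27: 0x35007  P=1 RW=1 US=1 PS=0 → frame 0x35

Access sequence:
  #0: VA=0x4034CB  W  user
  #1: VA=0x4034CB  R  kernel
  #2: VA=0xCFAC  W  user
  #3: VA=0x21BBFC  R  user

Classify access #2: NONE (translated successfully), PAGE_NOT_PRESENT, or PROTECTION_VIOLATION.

Per-access translation:
#0 VA=0x4034CB (w,user):
  L0: frame=0x27 idx=2 entry=0x28007 [P=1 RW=1 US=1 PS=0]
  L1: frame=0x28 idx=3 entry=0x2B007 [P=1 RW=1 US=1 PS=0]
  → PA=0x2B4CB  (2 entries read)
#1 VA=0x4034CB (r,kernel):
  TLB hit vpn=0x403 → PA=0x2B4CB
#2 VA=0xCFAC (w,user):
  L0: frame=0x27 idx=0 entry=0x2C007 [P=1 RW=1 US=1 PS=0]
  L1: frame=0x2C idx=12 entry=0x30007 [P=1 RW=1 US=1 PS=0]
  → PA=0x30FAC  (2 entries read)
#3 VA=0x21BBFC (r,user):
  L0: frame=0x27 idx=1 entry=0x34007 [P=1 RW=1 US=1 PS=0]
  L1: frame=0x34 idx=27 entry=0x35007 [P=1 RW=1 US=1 PS=0]
  → PA=0x35BFC  (2 entries read)

Access #2 fault: NONE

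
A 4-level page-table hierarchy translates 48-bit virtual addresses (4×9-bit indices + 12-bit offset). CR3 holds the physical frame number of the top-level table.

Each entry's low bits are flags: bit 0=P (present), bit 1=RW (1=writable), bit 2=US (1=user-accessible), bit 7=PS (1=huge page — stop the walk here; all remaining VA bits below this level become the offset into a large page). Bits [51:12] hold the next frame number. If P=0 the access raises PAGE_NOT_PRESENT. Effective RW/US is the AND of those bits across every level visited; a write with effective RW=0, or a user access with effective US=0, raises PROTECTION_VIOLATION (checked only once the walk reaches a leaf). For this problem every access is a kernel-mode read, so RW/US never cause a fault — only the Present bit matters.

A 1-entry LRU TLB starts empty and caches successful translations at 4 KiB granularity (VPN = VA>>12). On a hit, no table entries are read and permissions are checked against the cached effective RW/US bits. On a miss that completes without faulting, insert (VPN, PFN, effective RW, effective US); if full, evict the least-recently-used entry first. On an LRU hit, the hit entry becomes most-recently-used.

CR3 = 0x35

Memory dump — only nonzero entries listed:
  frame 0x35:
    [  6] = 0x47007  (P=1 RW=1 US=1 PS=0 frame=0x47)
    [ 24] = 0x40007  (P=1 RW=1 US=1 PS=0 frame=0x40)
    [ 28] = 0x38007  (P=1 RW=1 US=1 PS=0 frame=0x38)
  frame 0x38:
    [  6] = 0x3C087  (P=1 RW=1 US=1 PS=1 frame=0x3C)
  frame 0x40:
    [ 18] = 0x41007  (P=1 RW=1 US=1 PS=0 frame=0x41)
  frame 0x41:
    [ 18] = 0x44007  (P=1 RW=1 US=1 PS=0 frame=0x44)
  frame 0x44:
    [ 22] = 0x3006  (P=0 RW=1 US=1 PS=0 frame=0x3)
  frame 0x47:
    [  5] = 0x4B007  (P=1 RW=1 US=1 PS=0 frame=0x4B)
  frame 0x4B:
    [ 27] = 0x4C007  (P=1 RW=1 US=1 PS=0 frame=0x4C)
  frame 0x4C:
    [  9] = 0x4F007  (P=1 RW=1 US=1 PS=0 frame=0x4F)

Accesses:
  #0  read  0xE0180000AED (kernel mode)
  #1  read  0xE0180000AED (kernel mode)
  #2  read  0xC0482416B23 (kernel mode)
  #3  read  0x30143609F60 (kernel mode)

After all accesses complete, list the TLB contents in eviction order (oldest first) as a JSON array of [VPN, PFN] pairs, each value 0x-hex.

Per-access translation:
#0 VA=0xE0180000AED (r,kernel):
  L0: frame=0x35 idx=28 entry=0x38007 [P=1 RW=1 US=1 PS=0]
  L1: frame=0x38 idx=6 entry=0x3C087 [P=1 RW=1 US=1 PS=1]
  → PA=0x3CAED (huge @L1)  (2 entries read)
#1 VA=0xE0180000AED (r,kernel):
  TLB hit vpn=0xE0180000 → PA=0x3CAED
#2 VA=0xC0482416B23 (r,kernel):
  L0: frame=0x35 idx=24 entry=0x40007 [P=1 RW=1 US=1 PS=0]
  L1: frame=0x40 idx=18 entry=0x41007 [P=1 RW=1 US=1 PS=0]
  L2: frame=0x41 idx=18 entry=0x44007 [P=1 RW=1 US=1 PS=0]
  L3: frame=0x44 idx=22 entry=0x3006 [P=0 RW=1 US=1 PS=0]
  → PAGE_NOT_PRESENT  (4 entries read)
#3 VA=0x30143609F60 (r,kernel):
  L0: frame=0x35 idx=6 entry=0x47007 [P=1 RW=1 US=1 PS=0]
  L1: frame=0x47 idx=5 entry=0x4B007 [P=1 RW=1 US=1 PS=0]
  L2: frame=0x4B idx=27 entry=0x4C007 [P=1 RW=1 US=1 PS=0]
  L3: frame=0x4C idx=9 entry=0x4F007 [P=1 RW=1 US=1 PS=0]
  → PA=0x4FF60  (4 entries read)

TLB: [["0x30143609", "0x4F"]]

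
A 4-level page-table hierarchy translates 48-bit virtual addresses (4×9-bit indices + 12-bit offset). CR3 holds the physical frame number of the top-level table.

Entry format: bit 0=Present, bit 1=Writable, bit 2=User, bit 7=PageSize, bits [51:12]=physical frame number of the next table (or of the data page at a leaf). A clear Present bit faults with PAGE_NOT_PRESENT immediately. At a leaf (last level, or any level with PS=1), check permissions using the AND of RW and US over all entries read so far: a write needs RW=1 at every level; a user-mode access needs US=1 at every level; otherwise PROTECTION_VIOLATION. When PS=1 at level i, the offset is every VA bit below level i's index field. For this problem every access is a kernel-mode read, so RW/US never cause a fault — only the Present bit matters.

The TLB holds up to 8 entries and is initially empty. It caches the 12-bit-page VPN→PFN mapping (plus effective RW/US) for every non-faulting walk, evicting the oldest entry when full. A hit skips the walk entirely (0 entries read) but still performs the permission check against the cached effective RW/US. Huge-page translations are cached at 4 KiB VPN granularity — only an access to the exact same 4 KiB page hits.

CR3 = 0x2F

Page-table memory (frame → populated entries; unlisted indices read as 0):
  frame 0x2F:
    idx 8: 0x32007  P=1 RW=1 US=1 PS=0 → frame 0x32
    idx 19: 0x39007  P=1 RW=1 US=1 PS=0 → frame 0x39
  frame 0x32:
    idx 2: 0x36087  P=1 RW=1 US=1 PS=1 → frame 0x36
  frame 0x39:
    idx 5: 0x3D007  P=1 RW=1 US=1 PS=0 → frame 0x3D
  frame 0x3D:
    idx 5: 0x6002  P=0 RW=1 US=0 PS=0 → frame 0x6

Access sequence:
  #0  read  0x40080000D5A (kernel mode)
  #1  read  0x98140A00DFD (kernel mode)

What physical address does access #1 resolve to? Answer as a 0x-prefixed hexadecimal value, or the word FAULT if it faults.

Trace:
#0 VA=0x40080000D5A (r,kernel):
  L0 @0x2F[8] → 0x32007  P=1,RW=1,US=1,PS=0
  L1 @0x32[2] → 0x36087  P=1,RW=1,US=1,PS=1
  → PA=0x36D5A (huge @L1)  (2 entries read)
#1 VA=0x98140A00DFD (r,kernel):
  L0 @0x2F[19] → 0x39007  P=1,RW=1,US=1,PS=0
  L1 @0x39[5] → 0x3D007  P=1,RW=1,US=1,PS=0
  L2 @0x3D[5] → 0x6002  P=0,RW=1,US=0,PS=0
  → PAGE_NOT_PRESENT  (3 entries read)

Access #1 PA: FAULT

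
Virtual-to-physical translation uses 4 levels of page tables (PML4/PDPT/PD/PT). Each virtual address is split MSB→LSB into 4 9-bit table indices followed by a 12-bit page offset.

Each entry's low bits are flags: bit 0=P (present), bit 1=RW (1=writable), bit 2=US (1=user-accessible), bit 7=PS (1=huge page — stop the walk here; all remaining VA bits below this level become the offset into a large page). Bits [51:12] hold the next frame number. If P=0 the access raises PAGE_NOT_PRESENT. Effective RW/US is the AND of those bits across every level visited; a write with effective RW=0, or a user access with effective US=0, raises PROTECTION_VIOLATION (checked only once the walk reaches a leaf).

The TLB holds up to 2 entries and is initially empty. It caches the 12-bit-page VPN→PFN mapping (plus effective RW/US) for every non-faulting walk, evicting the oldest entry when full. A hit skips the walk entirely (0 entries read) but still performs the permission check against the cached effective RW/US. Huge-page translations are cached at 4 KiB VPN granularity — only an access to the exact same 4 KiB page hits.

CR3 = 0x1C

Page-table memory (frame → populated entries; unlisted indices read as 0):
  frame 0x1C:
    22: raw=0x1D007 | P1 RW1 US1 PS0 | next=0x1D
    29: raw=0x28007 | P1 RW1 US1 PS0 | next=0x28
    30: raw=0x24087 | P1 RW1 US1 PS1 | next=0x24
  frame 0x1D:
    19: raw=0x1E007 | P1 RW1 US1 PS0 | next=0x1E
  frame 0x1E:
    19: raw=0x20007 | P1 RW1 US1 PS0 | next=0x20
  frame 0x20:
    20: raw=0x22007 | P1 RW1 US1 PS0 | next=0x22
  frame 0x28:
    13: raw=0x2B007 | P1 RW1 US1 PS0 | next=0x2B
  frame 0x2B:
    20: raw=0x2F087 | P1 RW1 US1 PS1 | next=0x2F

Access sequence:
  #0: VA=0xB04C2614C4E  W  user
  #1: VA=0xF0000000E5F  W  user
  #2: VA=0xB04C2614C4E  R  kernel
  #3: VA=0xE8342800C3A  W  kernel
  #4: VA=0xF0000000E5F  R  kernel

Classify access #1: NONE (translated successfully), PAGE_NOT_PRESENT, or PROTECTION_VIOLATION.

Trace:
#0 VA=0xB04C2614C4E (w,user):
  lvl0: tbl 0x1C, slot 22 ⇒ 0x1D007 (P1/RW1/US1/PS0)
  lvl1: tbl 0x1D, slot 19 ⇒ 0x1E007 (P1/RW1/US1/PS0)
  lvl2: tbl 0x1E, slot 19 ⇒ 0x20007 (P1/RW1/US1/PS0)
  lvl3: tbl 0x20, slot 20 ⇒ 0x22007 (P1/RW1/US1/PS0)
  → PA=0x22C4E  (4 entries read)
#1 VA=0xF0000000E5F (w,user):
  lvl0: tbl 0x1C, slot 30 ⇒ 0x24087 (P1/RW1/US1/PS1)
  → PA=0x24E5F (huge @L0)  (1 entries read)
#2 VA=0xB04C2614C4E (r,kernel):
  TLB hit vpn=0xB04C2614 → PA=0x22C4E
#3 VA=0xE8342800C3A (w,kernel):
  lvl0: tbl 0x1C, slot 29 ⇒ 0x28007 (P1/RW1/US1/PS0)
  lvl1: tbl 0x28, slot 13 ⇒ 0x2B007 (P1/RW1/US1/PS0)
  lvl2: tbl 0x2B, slot 20 ⇒ 0x2F087 (P1/RW1/US1/PS1)
  → PA=0x2FC3A (huge @L2)  (3 entries read)
#4 VA=0xF0000000E5F (r,kernel):
  TLB hit vpn=0xF0000000 → PA=0x24E5F

Access #1 fault: NONE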